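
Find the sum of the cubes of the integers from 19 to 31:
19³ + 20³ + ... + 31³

Use ∑_{k=1}^{n} k³ = [n(n+1)/2]², then subtract the first 18 terms.
∑_{k=1}^{31} k³ = [31×32/2]² = 496² = 246016
∑_{k=1}^{18} k³ = [18×19/2]² = 171² = 29241
∑_{k=19}^{31} k³ = 246016 - 29241 = 216775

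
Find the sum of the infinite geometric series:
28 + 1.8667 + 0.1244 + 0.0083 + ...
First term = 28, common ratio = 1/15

For |r| < 1, S = a / (1 - r)
S = 28 / (1 - (1/15))
S = 28 / (14/15)
S = 30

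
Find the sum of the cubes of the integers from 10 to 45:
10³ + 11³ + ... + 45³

Use ∑_{k=1}^{n} k³ = [n(n+1)/2]², then subtract the first 9 terms.
∑_{k=1}^{45} k³ = [45×46/2]² = 1035² = 1071225
∑_{k=1}^{9} k³ = [9×10/2]² = 45² = 2025
∑_{k=10}^{45} k³ = 1071225 - 2025 = 1069200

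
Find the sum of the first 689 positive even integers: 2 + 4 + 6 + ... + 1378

Sum of first n even numbers = n(n+1)
= 689×690
= 475410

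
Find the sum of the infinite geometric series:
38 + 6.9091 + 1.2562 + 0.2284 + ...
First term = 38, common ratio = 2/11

For |r| < 1, S = a / (1 - r)
S = 38 / (1 - (2/11))
S = 38 / (9/11)
S = 418/9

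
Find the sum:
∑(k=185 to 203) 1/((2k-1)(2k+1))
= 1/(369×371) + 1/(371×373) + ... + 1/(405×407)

Partial fractions: 1/((2k-1)(2k+1)) = (1/2)[1/(2k-1) - 1/(2k+1)]
The series telescopes:
= (1/2)[1/369 - 1/407]
= 19/150183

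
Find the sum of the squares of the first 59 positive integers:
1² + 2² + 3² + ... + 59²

Formula: ∑k² = n(n+1)(2n+1)/6
= 59×60×119/6
= 421260/6
= 70210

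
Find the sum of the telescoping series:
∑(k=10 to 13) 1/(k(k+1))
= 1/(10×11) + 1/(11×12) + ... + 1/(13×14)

Partial fractions: 1/(k(k+1)) = 1/k - 1/(k+1)
The series telescopes:
= (1/10 - 1/11) + (1/11 - 1/12) + ... + (1/13 - 1/14)
= 1/10 - 1/14
= 1/35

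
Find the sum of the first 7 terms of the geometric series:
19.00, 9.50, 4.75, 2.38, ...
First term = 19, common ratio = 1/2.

Sₙ = a(1 - rⁿ) / (1 - r)
S_7 = 19(1 - (1/2)^7) / (1 - (1/2))
S_7 = 19(1 - (1/128)) / (1/2)
S_7 = 2413/64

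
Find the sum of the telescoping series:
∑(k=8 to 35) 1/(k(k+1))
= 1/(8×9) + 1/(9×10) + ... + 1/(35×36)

Partial fractions: 1/(k(k+1)) = 1/k - 1/(k+1)
The series telescopes:
= (1/8 - 1/9) + (1/9 - 1/10) + ... + (1/35 - 1/36)
= 1/8 - 1/36
= 7/72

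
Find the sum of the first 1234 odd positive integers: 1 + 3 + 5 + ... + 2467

Sum of first n odd numbers = n²
= 1234²
= 1522756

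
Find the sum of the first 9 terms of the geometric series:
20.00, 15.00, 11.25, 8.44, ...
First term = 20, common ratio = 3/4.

Sₙ = a(1 - rⁿ) / (1 - r)
S_9 = 20(1 - (3/4)^9) / (1 - (3/4))
S_9 = 20(1 - (19683/262144)) / (1/4)
S_9 = 1212305/16384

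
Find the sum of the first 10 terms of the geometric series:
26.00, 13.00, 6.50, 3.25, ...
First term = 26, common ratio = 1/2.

Sₙ = a(1 - rⁿ) / (1 - r)
S_10 = 26(1 - (1/2)^10) / (1 - (1/2))
S_10 = 26(1 - (1/1024)) / (1/2)
S_10 = 13299/256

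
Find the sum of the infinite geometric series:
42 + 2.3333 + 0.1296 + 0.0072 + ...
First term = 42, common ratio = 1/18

For |r| < 1, S = a / (1 - r)
S = 42 / (1 - (1/18))
S = 42 / (17/18)
S = 756/17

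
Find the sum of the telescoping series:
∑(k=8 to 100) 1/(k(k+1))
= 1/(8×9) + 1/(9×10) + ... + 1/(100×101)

Partial fractions: 1/(k(k+1)) = 1/k - 1/(k+1)
The series telescopes:
= (1/8 - 1/9) + (1/9 - 1/10) + ... + (1/100 - 1/101)
= 1/8 - 1/101
= 93/808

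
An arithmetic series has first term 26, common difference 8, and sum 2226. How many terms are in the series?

Using S = n/2 × [2a + (n-1)d]
2226 = n/2 × [2(26) + (n-1)(8)]
2226 = n/2 × [52 + 8n - 8]
4452 = n × [44 + 8n]
8n² + (44)n - 4452 = 0
Discriminant: Δ = (44)² - 4(8)(-4452) = 1936 + 142464 = 144400
√Δ = 380
n = [-(44) + √Δ] / (2·8) = (-44 + 380) / 16 = 336 / 16 = 21
(The negative root is discarded since n must be a positive integer.)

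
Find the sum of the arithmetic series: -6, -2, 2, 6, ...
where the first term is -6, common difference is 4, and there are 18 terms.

Sₙ = n/2 × (first + last)
Last term = a + (n-1)d = -6 + (18-1)×4 = 62
S_18 = 18/2 × (-6 + 62)
S_18 = 18/2 × 56 = 504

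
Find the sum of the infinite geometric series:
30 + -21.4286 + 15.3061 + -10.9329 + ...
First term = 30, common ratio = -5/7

For |r| < 1, S = a / (1 - r)
S = 30 / (1 - (-5/7))
S = 30 / (12/7)
S = 35/2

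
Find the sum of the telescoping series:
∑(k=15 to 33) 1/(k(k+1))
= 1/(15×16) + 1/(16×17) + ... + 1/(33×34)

Partial fractions: 1/(k(k+1)) = 1/k - 1/(k+1)
The series telescopes:
= (1/15 - 1/16) + (1/16 - 1/17) + ... + (1/33 - 1/34)
= 1/15 - 1/34
= 19/510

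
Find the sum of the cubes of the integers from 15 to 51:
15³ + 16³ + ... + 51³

Use ∑_{k=1}^{n} k³ = [n(n+1)/2]², then subtract the first 14 terms.
∑_{k=1}^{51} k³ = [51×52/2]² = 1326² = 1758276
∑_{k=1}^{14} k³ = [14×15/2]² = 105² = 11025
∑_{k=15}^{51} k³ = 1758276 - 11025 = 1747251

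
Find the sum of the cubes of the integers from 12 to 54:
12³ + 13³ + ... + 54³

Use ∑_{k=1}^{n} k³ = [n(n+1)/2]², then subtract the first 11 terms.
∑_{k=1}^{54} k³ = [54×55/2]² = 1485² = 2205225
∑_{k=1}^{11} k³ = [11×12/2]² = 66² = 4356
∑_{k=12}^{54} k³ = 2205225 - 4356 = 2200869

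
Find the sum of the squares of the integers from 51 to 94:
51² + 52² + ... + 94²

Use ∑_{k=1}^{n} k² = n(n+1)(2n+1)/6, then subtract the first 50 terms.
∑_{k=1}^{94} k² = 94×95×189/6 = 281295
∑_{k=1}^{50} k² = 50×51×101/6 = 42925
∑_{k=51}^{94} k² = 281295 - 42925 = 238370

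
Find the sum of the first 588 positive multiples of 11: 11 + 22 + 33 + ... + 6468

Factor out 11: = 11(1 + 2 + ... + 588) = 11 × n(n+1)/2
= 11 × 588×589/2
= 11 × 173166
= 1904826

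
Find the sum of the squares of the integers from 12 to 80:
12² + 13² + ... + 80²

Use ∑_{k=1}^{n} k² = n(n+1)(2n+1)/6, then subtract the first 11 terms.
∑_{k=1}^{80} k² = 80×81×161/6 = 173880
∑_{k=1}^{11} k² = 11×12×23/6 = 506
∑_{k=12}^{80} k² = 173880 - 506 = 173374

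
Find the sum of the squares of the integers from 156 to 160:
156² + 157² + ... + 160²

Use ∑_{k=1}^{n} k² = n(n+1)(2n+1)/6, then subtract the first 155 terms.
∑_{k=1}^{160} k² = 160×161×321/6 = 1378160
∑_{k=1}^{155} k² = 155×156×311/6 = 1253330
∑_{k=156}^{160} k² = 1378160 - 1253330 = 124830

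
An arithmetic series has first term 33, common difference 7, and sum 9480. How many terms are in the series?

Using S = n/2 × [2a + (n-1)d]
9480 = n/2 × [2(33) + (n-1)(7)]
9480 = n/2 × [66 + 7n - 7]
18960 = n × [59 + 7n]
7n² + (59)n - 18960 = 0
Discriminant: Δ = (59)² - 4(7)(-18960) = 3481 + 530880 = 534361
√Δ = 731
n = [-(59) + √Δ] / (2·7) = (-59 + 731) / 14 = 672 / 14 = 48
(The negative root is discarded since n must be a positive integer.)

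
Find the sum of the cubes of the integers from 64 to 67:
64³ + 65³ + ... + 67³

Use ∑_{k=1}^{n} k³ = [n(n+1)/2]², then subtract the first 63 terms.
∑_{k=1}^{67} k³ = [67×68/2]² = 2278² = 5189284
∑_{k=1}^{63} k³ = [63×64/2]² = 2016² = 4064256
∑_{k=64}^{67} k³ = 5189284 - 4064256 = 1125028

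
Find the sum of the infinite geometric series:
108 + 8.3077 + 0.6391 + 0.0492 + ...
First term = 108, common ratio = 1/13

For |r| < 1, S = a / (1 - r)
S = 108 / (1 - (1/13))
S = 108 / (12/13)
S = 117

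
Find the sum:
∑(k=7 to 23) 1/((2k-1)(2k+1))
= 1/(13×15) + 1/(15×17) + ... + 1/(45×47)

Partial fractions: 1/((2k-1)(2k+1)) = (1/2)[1/(2k-1) - 1/(2k+1)]
The series telescopes:
= (1/2)[1/13 - 1/47]
= 17/611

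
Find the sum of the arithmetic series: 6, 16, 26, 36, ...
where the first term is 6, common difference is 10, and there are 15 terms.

Sₙ = n/2 × (first + last)
Last term = a + (n-1)d = 6 + (15-1)×10 = 146
S_15 = 15/2 × (6 + 146)
S_15 = 15/2 × 152 = 1140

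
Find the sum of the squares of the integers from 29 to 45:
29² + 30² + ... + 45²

Use ∑_{k=1}^{n} k² = n(n+1)(2n+1)/6, then subtract the first 28 terms.
∑_{k=1}^{45} k² = 45×46×91/6 = 31395
∑_{k=1}^{28} k² = 28×29×57/6 = 7714
∑_{k=29}^{45} k² = 31395 - 7714 = 23681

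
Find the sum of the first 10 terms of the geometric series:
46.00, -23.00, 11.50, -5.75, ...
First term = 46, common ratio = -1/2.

Sₙ = a(1 - rⁿ) / (1 - r)
S_10 = 46(1 - (-1/2)^10) / (1 - (-1/2))
S_10 = 46(1 - (1/1024)) / (3/2)
S_10 = 7843/256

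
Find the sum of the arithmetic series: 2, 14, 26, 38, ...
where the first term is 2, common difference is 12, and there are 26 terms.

Sₙ = n/2 × (first + last)
Last term = a + (n-1)d = 2 + (26-1)×12 = 302
S_26 = 26/2 × (2 + 302)
S_26 = 26/2 × 304 = 3952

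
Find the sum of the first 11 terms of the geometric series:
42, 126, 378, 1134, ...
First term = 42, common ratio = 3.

Sₙ = a(1 - rⁿ) / (1 - r)
S_11 = 42(1 - 3^11) / (1 - 3)
S_11 = 42(1 - 177147) / (-2)
S_11 = 3720066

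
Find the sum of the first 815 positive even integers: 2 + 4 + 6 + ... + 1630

Sum of first n even numbers = n(n+1)
= 815×816
= 665040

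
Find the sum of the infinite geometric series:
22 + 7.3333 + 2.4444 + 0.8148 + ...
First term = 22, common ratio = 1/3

For |r| < 1, S = a / (1 - r)
S = 22 / (1 - (1/3))
S = 22 / (2/3)
S = 33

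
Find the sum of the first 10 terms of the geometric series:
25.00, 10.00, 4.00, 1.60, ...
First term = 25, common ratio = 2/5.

Sₙ = a(1 - rⁿ) / (1 - r)
S_10 = 25(1 - (2/5)^10) / (1 - (2/5))
S_10 = 25(1 - (1024/9765625)) / (3/5)
S_10 = 3254867/78125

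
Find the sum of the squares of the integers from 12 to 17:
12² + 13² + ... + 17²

Use ∑_{k=1}^{n} k² = n(n+1)(2n+1)/6, then subtract the first 11 terms.
∑_{k=1}^{17} k² = 17×18×35/6 = 1785
∑_{k=1}^{11} k² = 11×12×23/6 = 506
∑_{k=12}^{17} k² = 1785 - 506 = 1279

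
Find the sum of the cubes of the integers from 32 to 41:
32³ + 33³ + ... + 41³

Use ∑_{k=1}^{n} k³ = [n(n+1)/2]², then subtract the first 31 terms.
∑_{k=1}^{41} k³ = [41×42/2]² = 861² = 741321
∑_{k=1}^{31} k³ = [31×32/2]² = 496² = 246016
∑_{k=32}^{41} k³ = 741321 - 246016 = 495305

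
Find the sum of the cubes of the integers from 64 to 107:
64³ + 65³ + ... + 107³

Use ∑_{k=1}^{n} k³ = [n(n+1)/2]², then subtract the first 63 terms.
∑_{k=1}^{107} k³ = [107×108/2]² = 5778² = 33385284
∑_{k=1}^{63} k³ = [63×64/2]² = 2016² = 4064256
∑_{k=64}^{107} k³ = 33385284 - 4064256 = 29321028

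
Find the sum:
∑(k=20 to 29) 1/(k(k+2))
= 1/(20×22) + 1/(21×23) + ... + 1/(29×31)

Partial fractions: 1/(k(k+2)) = (1/2)[1/k - 1/(k+2)]
Telescoping leaves the first two and last two terms:
= (1/2)[1/20 + 1/21 - 1/30 - 1/31]
= 139/8680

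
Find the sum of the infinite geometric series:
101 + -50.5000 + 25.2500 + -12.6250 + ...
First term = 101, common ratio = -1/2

For |r| < 1, S = a / (1 - r)
S = 101 / (1 - (-1/2))
S = 101 / (3/2)
S = 202/3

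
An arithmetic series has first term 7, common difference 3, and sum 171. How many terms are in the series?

Using S = n/2 × [2a + (n-1)d]
171 = n/2 × [2(7) + (n-1)(3)]
171 = n/2 × [14 + 3n - 3]
342 = n × [11 + 3n]
3n² + (11)n - 342 = 0
Discriminant: Δ = (11)² - 4(3)(-342) = 121 + 4104 = 4225
√Δ = 65
n = [-(11) + √Δ] / (2·3) = (-11 + 65) / 6 = 54 / 6 = 9
(The negative root is discarded since n must be a positive integer.)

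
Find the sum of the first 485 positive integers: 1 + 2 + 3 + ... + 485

Formula: ∑k = n(n+1)/2
= 485×486/2
= 235710/2
= 117855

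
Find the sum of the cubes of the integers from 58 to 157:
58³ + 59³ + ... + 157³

Use ∑_{k=1}^{n} k³ = [n(n+1)/2]², then subtract the first 57 terms.
∑_{k=1}^{157} k³ = [157×158/2]² = 12403² = 153834409
∑_{k=1}^{57} k³ = [57×58/2]² = 1653² = 2732409
∑_{k=58}^{157} k³ = 153834409 - 2732409 = 151102000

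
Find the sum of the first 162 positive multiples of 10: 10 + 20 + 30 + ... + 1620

Factor out 10: = 10(1 + 2 + ... + 162) = 10 × n(n+1)/2
= 10 × 162×163/2
= 10 × 13203
= 132030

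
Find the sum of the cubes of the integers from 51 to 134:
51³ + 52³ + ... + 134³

Use ∑_{k=1}^{n} k³ = [n(n+1)/2]², then subtract the first 50 terms.
∑_{k=1}^{134} k³ = [134×135/2]² = 9045² = 81812025
∑_{k=1}^{50} k³ = [50×51/2]² = 1275² = 1625625
∑_{k=51}^{134} k³ = 81812025 - 1625625 = 80186400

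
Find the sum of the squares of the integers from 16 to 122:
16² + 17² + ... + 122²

Use ∑_{k=1}^{n} k² = n(n+1)(2n+1)/6, then subtract the first 15 terms.
∑_{k=1}^{122} k² = 122×123×245/6 = 612745
∑_{k=1}^{15} k² = 15×16×31/6 = 1240
∑_{k=16}^{122} k² = 612745 - 1240 = 611505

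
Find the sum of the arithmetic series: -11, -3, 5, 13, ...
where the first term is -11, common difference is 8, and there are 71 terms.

Sₙ = n/2 × (first + last)
Last term = a + (n-1)d = -11 + (71-1)×8 = 549
S_71 = 71/2 × (-11 + 549)
S_71 = 71/2 × 538 = 19099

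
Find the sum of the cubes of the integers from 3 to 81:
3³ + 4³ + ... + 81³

Use ∑_{k=1}^{n} k³ = [n(n+1)/2]², then subtract the first 2 terms.
∑_{k=1}^{81} k³ = [81×82/2]² = 3321² = 11029041
∑_{k=1}^{2} k³ = [2×3/2]² = 3² = 9
∑_{k=3}^{81} k³ = 11029041 - 9 = 11029032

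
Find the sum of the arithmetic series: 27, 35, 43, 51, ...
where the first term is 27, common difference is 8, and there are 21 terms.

Sₙ = n/2 × (first + last)
Last term = a + (n-1)d = 27 + (21-1)×8 = 187
S_21 = 21/2 × (27 + 187)
S_21 = 21/2 × 214 = 2247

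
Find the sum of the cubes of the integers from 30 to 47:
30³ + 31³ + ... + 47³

Use ∑_{k=1}^{n} k³ = [n(n+1)/2]², then subtract the first 29 terms.
∑_{k=1}^{47} k³ = [47×48/2]² = 1128² = 1272384
∑_{k=1}^{29} k³ = [29×30/2]² = 435² = 189225
∑_{k=30}^{47} k³ = 1272384 - 189225 = 1083159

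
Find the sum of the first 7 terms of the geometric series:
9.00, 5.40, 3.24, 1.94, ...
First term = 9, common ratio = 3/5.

Sₙ = a(1 - rⁿ) / (1 - r)
S_7 = 9(1 - (3/5)^7) / (1 - (3/5))
S_7 = 9(1 - (2187/78125)) / (2/5)
S_7 = 341721/15625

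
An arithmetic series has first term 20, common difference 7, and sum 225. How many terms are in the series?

Using S = n/2 × [2a + (n-1)d]
225 = n/2 × [2(20) + (n-1)(7)]
225 = n/2 × [40 + 7n - 7]
450 = n × [33 + 7n]
7n² + (33)n - 450 = 0
Discriminant: Δ = (33)² - 4(7)(-450) = 1089 + 12600 = 13689
√Δ = 117
n = [-(33) + √Δ] / (2·7) = (-33 + 117) / 14 = 84 / 14 = 6
(The negative root is discarded since n must be a positive integer.)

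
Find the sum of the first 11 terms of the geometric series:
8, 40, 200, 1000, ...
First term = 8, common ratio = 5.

Sₙ = a(1 - rⁿ) / (1 - r)
S_11 = 8(1 - 5^11) / (1 - 5)
S_11 = 8(1 - 48828125) / (-4)
S_11 = 97656248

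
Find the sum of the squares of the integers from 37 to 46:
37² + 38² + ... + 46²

Use ∑_{k=1}^{n} k² = n(n+1)(2n+1)/6, then subtract the first 36 terms.
∑_{k=1}^{46} k² = 46×47×93/6 = 33511
∑_{k=1}^{36} k² = 36×37×73/6 = 16206
∑_{k=37}^{46} k² = 33511 - 16206 = 17305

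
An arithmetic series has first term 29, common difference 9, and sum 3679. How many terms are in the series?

Using S = n/2 × [2a + (n-1)d]
3679 = n/2 × [2(29) + (n-1)(9)]
3679 = n/2 × [58 + 9n - 9]
7358 = n × [49 + 9n]
9n² + (49)n - 7358 = 0
Discriminant: Δ = (49)² - 4(9)(-7358) = 2401 + 264888 = 267289
√Δ = 517
n = [-(49) + √Δ] / (2·9) = (-49 + 517) / 18 = 468 / 18 = 26
(The negative root is discarded since n must be a positive integer.)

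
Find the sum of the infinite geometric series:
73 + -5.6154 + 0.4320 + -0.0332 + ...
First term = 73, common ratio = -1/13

For |r| < 1, S = a / (1 - r)
S = 73 / (1 - (-1/13))
S = 73 / (14/13)
S = 949/14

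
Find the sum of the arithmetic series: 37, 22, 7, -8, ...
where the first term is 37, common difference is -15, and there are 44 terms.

Sₙ = n/2 × (first + last)
Last term = a + (n-1)d = 37 + (44-1)×(-15) = -608
S_44 = 44/2 × (37 + (-608))
S_44 = 44/2 × (-571) = -12562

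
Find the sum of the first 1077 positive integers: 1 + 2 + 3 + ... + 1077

Formula: ∑k = n(n+1)/2
= 1077×1078/2
= 1161006/2
= 580503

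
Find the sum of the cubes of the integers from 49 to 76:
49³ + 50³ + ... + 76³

Use ∑_{k=1}^{n} k³ = [n(n+1)/2]², then subtract the first 48 terms.
∑_{k=1}^{76} k³ = [76×77/2]² = 2926² = 8561476
∑_{k=1}^{48} k³ = [48×49/2]² = 1176² = 1382976
∑_{k=49}^{76} k³ = 8561476 - 1382976 = 7178500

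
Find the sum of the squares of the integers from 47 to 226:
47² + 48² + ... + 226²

Use ∑_{k=1}^{n} k² = n(n+1)(2n+1)/6, then subtract the first 46 terms.
∑_{k=1}^{226} k² = 226×227×453/6 = 3873301
∑_{k=1}^{46} k² = 46×47×93/6 = 33511
∑_{k=47}^{226} k² = 3873301 - 33511 = 3839790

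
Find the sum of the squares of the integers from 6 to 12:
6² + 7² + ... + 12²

Use ∑_{k=1}^{n} k² = n(n+1)(2n+1)/6, then subtract the first 5 terms.
∑_{k=1}^{12} k² = 12×13×25/6 = 650
∑_{k=1}^{5} k² = 5×6×11/6 = 55
∑_{k=6}^{12} k² = 650 - 55 = 595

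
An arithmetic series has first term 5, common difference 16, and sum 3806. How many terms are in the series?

Using S = n/2 × [2a + (n-1)d]
3806 = n/2 × [2(5) + (n-1)(16)]
3806 = n/2 × [10 + 16n - 16]
7612 = n × [-6 + 16n]
16n² + (-6)n - 7612 = 0
Discriminant: Δ = (-6)² - 4(16)(-7612) = 36 + 487168 = 487204
√Δ = 698
n = [-(-6) + √Δ] / (2·16) = (6 + 698) / 32 = 704 / 32 = 22
(The negative root is discarded since n must be a positive integer.)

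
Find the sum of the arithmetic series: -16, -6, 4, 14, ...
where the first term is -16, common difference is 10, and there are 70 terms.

Sₙ = n/2 × (first + last)
Last term = a + (n-1)d = -16 + (70-1)×10 = 674
S_70 = 70/2 × (-16 + 674)
S_70 = 70/2 × 658 = 23030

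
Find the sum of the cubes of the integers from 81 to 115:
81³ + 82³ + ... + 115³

Use ∑_{k=1}^{n} k³ = [n(n+1)/2]², then subtract the first 80 terms.
∑_{k=1}^{115} k³ = [115×116/2]² = 6670² = 44488900
∑_{k=1}^{80} k³ = [80×81/2]² = 3240² = 10497600
∑_{k=81}^{115} k³ = 44488900 - 10497600 = 33991300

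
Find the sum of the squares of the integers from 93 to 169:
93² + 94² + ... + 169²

Use ∑_{k=1}^{n} k² = n(n+1)(2n+1)/6, then subtract the first 92 terms.
∑_{k=1}^{169} k² = 169×170×339/6 = 1623245
∑_{k=1}^{92} k² = 92×93×185/6 = 263810
∑_{k=93}^{169} k² = 1623245 - 263810 = 1359435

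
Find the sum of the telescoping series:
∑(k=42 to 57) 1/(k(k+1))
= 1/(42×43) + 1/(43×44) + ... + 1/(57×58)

Partial fractions: 1/(k(k+1)) = 1/k - 1/(k+1)
The series telescopes:
= (1/42 - 1/43) + (1/43 - 1/44) + ... + (1/57 - 1/58)
= 1/42 - 1/58
= 4/609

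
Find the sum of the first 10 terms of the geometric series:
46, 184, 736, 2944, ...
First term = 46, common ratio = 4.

Sₙ = a(1 - rⁿ) / (1 - r)
S_10 = 46(1 - 4^10) / (1 - 4)
S_10 = 46(1 - 1048576) / (-3)
S_10 = 16078150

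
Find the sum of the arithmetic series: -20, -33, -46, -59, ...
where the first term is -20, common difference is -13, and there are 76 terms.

Sₙ = n/2 × (first + last)
Last term = a + (n-1)d = -20 + (76-1)×(-13) = -995
S_76 = 76/2 × (-20 + (-995))
S_76 = 76/2 × (-1015) = -38570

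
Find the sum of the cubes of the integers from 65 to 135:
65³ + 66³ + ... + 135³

Use ∑_{k=1}^{n} k³ = [n(n+1)/2]², then subtract the first 64 terms.
∑_{k=1}^{135} k³ = [135×136/2]² = 9180² = 84272400
∑_{k=1}^{64} k³ = [64×65/2]² = 2080² = 4326400
∑_{k=65}^{135} k³ = 84272400 - 4326400 = 79946000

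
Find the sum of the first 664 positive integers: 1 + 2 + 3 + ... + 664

Formula: ∑k = n(n+1)/2
= 664×665/2
= 441560/2
= 220780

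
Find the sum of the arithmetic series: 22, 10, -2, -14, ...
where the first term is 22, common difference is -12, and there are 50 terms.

Sₙ = n/2 × (first + last)
Last term = a + (n-1)d = 22 + (50-1)×(-12) = -566
S_50 = 50/2 × (22 + (-566))
S_50 = 50/2 × (-544) = -13600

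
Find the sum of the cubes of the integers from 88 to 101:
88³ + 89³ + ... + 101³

Use ∑_{k=1}^{n} k³ = [n(n+1)/2]², then subtract the first 87 terms.
∑_{k=1}^{101} k³ = [101×102/2]² = 5151² = 26532801
∑_{k=1}^{87} k³ = [87×88/2]² = 3828² = 14653584
∑_{k=88}^{101} k³ = 26532801 - 14653584 = 11879217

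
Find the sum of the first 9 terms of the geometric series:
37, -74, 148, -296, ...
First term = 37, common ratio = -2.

Sₙ = a(1 - rⁿ) / (1 - r)
S_9 = 37(1 - (-2)^9) / (1 - (-2))
S_9 = 37(1 - (-512)) / (3)
S_9 = 6327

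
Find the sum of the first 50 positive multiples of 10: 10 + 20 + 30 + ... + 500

Factor out 10: = 10(1 + 2 + ... + 50) = 10 × n(n+1)/2
= 10 × 50×51/2
= 10 × 1275
= 12750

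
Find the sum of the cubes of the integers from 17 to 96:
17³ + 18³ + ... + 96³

Use ∑_{k=1}^{n} k³ = [n(n+1)/2]², then subtract the first 16 terms.
∑_{k=1}^{96} k³ = [96×97/2]² = 4656² = 21678336
∑_{k=1}^{16} k³ = [16×17/2]² = 136² = 18496
∑_{k=17}^{96} k³ = 21678336 - 18496 = 21659840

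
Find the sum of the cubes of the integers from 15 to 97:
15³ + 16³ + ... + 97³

Use ∑_{k=1}^{n} k³ = [n(n+1)/2]², then subtract the first 14 terms.
∑_{k=1}^{97} k³ = [97×98/2]² = 4753² = 22591009
∑_{k=1}^{14} k³ = [14×15/2]² = 105² = 11025
∑_{k=15}^{97} k³ = 22591009 - 11025 = 22579984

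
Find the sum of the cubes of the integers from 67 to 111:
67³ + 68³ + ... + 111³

Use ∑_{k=1}^{n} k³ = [n(n+1)/2]², then subtract the first 66 terms.
∑_{k=1}^{111} k³ = [111×112/2]² = 6216² = 38638656
∑_{k=1}^{66} k³ = [66×67/2]² = 2211² = 4888521
∑_{k=67}^{111} k³ = 38638656 - 4888521 = 33750135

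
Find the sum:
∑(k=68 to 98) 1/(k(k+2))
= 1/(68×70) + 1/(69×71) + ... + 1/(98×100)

Partial fractions: 1/(k(k+2)) = (1/2)[1/k - 1/(k+2)]
Telescoping leaves the first two and last two terms:
= (1/2)[1/68 + 1/69 - 1/99 - 1/100]
= 4402/967725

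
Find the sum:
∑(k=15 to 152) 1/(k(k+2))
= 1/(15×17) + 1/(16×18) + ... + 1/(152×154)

Partial fractions: 1/(k(k+2)) = (1/2)[1/k - 1/(k+2)]
Telescoping leaves the first two and last two terms:
= (1/2)[1/15 + 1/16 - 1/153 - 1/154]
= 109457/1884960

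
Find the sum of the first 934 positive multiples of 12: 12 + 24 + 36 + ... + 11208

Factor out 12: = 12(1 + 2 + ... + 934) = 12 × n(n+1)/2
= 12 × 934×935/2
= 12 × 436645
= 5239740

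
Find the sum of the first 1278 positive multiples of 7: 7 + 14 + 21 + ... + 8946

Factor out 7: = 7(1 + 2 + ... + 1278) = 7 × n(n+1)/2
= 7 × 1278×1279/2
= 7 × 817281
= 5720967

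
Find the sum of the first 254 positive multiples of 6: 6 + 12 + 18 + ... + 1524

Factor out 6: = 6(1 + 2 + ... + 254) = 6 × n(n+1)/2
= 6 × 254×255/2
= 6 × 32385
= 194310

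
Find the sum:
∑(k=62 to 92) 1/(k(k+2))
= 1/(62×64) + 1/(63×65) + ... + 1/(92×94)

Partial fractions: 1/(k(k+2)) = (1/2)[1/k - 1/(k+2)]
Telescoping leaves the first two and last two terms:
= (1/2)[1/62 + 1/63 - 1/93 - 1/94]
= 487/91791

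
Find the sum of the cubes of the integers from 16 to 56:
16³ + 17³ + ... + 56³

Use ∑_{k=1}^{n} k³ = [n(n+1)/2]², then subtract the first 15 terms.
∑_{k=1}^{56} k³ = [56×57/2]² = 1596² = 2547216
∑_{k=1}^{15} k³ = [15×16/2]² = 120² = 14400
∑_{k=16}^{56} k³ = 2547216 - 14400 = 2532816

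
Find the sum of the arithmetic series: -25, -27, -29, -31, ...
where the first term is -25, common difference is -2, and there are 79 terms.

Sₙ = n/2 × (first + last)
Last term = a + (n-1)d = -25 + (79-1)×(-2) = -181
S_79 = 79/2 × (-25 + (-181))
S_79 = 79/2 × (-206) = -8137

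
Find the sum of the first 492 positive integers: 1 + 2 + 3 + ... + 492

Formula: ∑k = n(n+1)/2
= 492×493/2
= 242556/2
= 121278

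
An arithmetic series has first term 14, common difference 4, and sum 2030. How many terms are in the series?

Using S = n/2 × [2a + (n-1)d]
2030 = n/2 × [2(14) + (n-1)(4)]
2030 = n/2 × [28 + 4n - 4]
4060 = n × [24 + 4n]
4n² + (24)n - 4060 = 0
Discriminant: Δ = (24)² - 4(4)(-4060) = 576 + 64960 = 65536
√Δ = 256
n = [-(24) + √Δ] / (2·4) = (-24 + 256) / 8 = 232 / 8 = 29
(The negative root is discarded since n must be a positive integer.)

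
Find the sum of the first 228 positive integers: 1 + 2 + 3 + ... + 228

Formula: ∑k = n(n+1)/2
= 228×229/2
= 52212/2
= 26106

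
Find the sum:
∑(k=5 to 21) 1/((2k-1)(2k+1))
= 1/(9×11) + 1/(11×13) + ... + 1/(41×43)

Partial fractions: 1/((2k-1)(2k+1)) = (1/2)[1/(2k-1) - 1/(2k+1)]
The series telescopes:
= (1/2)[1/9 - 1/43]
= 17/387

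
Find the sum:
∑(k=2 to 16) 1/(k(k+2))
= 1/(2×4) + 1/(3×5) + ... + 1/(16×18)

Partial fractions: 1/(k(k+2)) = (1/2)[1/k - 1/(k+2)]
Telescoping leaves the first two and last two terms:
= (1/2)[1/2 + 1/3 - 1/17 - 1/18]
= 55/153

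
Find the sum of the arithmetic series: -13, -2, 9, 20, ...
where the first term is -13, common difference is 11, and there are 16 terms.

Sₙ = n/2 × (first + last)
Last term = a + (n-1)d = -13 + (16-1)×11 = 152
S_16 = 16/2 × (-13 + 152)
S_16 = 16/2 × 139 = 1112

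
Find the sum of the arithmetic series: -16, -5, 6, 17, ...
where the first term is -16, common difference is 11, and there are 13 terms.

Sₙ = n/2 × (first + last)
Last term = a + (n-1)d = -16 + (13-1)×11 = 116
S_13 = 13/2 × (-16 + 116)
S_13 = 13/2 × 100 = 650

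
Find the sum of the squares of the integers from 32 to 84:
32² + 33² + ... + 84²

Use ∑_{k=1}^{n} k² = n(n+1)(2n+1)/6, then subtract the first 31 terms.
∑_{k=1}^{84} k² = 84×85×169/6 = 201110
∑_{k=1}^{31} k² = 31×32×63/6 = 10416
∑_{k=32}^{84} k² = 201110 - 10416 = 190694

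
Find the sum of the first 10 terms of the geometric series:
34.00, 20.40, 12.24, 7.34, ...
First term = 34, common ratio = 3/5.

Sₙ = a(1 - rⁿ) / (1 - r)
S_10 = 34(1 - (3/5)^10) / (1 - (3/5))
S_10 = 34(1 - (59049/9765625)) / (2/5)
S_10 = 165011792/1953125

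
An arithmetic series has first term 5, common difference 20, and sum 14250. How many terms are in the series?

Using S = n/2 × [2a + (n-1)d]
14250 = n/2 × [2(5) + (n-1)(20)]
14250 = n/2 × [10 + 20n - 20]
28500 = n × [-10 + 20n]
20n² + (-10)n - 28500 = 0
Discriminant: Δ = (-10)² - 4(20)(-28500) = 100 + 2280000 = 2280100
√Δ = 1510
n = [-(-10) + √Δ] / (2·20) = (10 + 1510) / 40 = 1520 / 40 = 38
(The negative root is discarded since n must be a positive integer.)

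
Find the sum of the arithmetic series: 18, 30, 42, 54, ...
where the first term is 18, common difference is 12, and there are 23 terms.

Sₙ = n/2 × (first + last)
Last term = a + (n-1)d = 18 + (23-1)×12 = 282
S_23 = 23/2 × (18 + 282)
S_23 = 23/2 × 300 = 3450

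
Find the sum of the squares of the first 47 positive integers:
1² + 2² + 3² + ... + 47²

Formula: ∑k² = n(n+1)(2n+1)/6
= 47×48×95/6
= 214320/6
= 35720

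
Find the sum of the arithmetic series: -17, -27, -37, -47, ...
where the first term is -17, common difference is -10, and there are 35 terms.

Sₙ = n/2 × (first + last)
Last term = a + (n-1)d = -17 + (35-1)×(-10) = -357
S_35 = 35/2 × (-17 + (-357))
S_35 = 35/2 × (-374) = -6545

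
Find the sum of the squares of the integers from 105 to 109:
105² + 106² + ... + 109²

Use ∑_{k=1}^{n} k² = n(n+1)(2n+1)/6, then subtract the first 104 terms.
∑_{k=1}^{109} k² = 109×110×219/6 = 437635
∑_{k=1}^{104} k² = 104×105×209/6 = 380380
∑_{k=105}^{109} k² = 437635 - 380380 = 57255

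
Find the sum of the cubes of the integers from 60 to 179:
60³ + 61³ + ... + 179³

Use ∑_{k=1}^{n} k³ = [n(n+1)/2]², then subtract the first 59 terms.
∑_{k=1}^{179} k³ = [179×180/2]² = 16110² = 259532100
∑_{k=1}^{59} k³ = [59×60/2]² = 1770² = 3132900
∑_{k=60}^{179} k³ = 259532100 - 3132900 = 256399200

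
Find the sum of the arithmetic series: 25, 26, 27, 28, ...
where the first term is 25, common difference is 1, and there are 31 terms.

Sₙ = n/2 × (first + last)
Last term = a + (n-1)d = 25 + (31-1)×1 = 55
S_31 = 31/2 × (25 + 55)
S_31 = 31/2 × 80 = 1240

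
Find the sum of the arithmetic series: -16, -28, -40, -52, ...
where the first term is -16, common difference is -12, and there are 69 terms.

Sₙ = n/2 × (first + last)
Last term = a + (n-1)d = -16 + (69-1)×(-12) = -832
S_69 = 69/2 × (-16 + (-832))
S_69 = 69/2 × (-848) = -29256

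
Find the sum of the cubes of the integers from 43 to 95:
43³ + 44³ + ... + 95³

Use ∑_{k=1}^{n} k³ = [n(n+1)/2]², then subtract the first 42 terms.
∑_{k=1}^{95} k³ = [95×96/2]² = 4560² = 20793600
∑_{k=1}^{42} k³ = [42×43/2]² = 903² = 815409
∑_{k=43}^{95} k³ = 20793600 - 815409 = 19978191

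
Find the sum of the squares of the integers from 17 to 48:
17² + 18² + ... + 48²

Use ∑_{k=1}^{n} k² = n(n+1)(2n+1)/6, then subtract the first 16 terms.
∑_{k=1}^{48} k² = 48×49×97/6 = 38024
∑_{k=1}^{16} k² = 16×17×33/6 = 1496
∑_{k=17}^{48} k² = 38024 - 1496 = 36528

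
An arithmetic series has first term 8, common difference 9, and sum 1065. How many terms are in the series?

Using S = n/2 × [2a + (n-1)d]
1065 = n/2 × [2(8) + (n-1)(9)]
1065 = n/2 × [16 + 9n - 9]
2130 = n × [7 + 9n]
9n² + (7)n - 2130 = 0
Discriminant: Δ = (7)² - 4(9)(-2130) = 49 + 76680 = 76729
√Δ = 277
n = [-(7) + √Δ] / (2·9) = (-7 + 277) / 18 = 270 / 18 = 15
(The negative root is discarded since n must be a positive integer.)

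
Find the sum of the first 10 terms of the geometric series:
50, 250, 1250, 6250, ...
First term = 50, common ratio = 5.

Sₙ = a(1 - rⁿ) / (1 - r)
S_10 = 50(1 - 5^10) / (1 - 5)
S_10 = 50(1 - 9765625) / (-4)
S_10 = 122070300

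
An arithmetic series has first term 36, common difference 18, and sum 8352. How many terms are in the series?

Using S = n/2 × [2a + (n-1)d]
8352 = n/2 × [2(36) + (n-1)(18)]
8352 = n/2 × [72 + 18n - 18]
16704 = n × [54 + 18n]
18n² + (54)n - 16704 = 0
Discriminant: Δ = (54)² - 4(18)(-16704) = 2916 + 1202688 = 1205604
√Δ = 1098
n = [-(54) + √Δ] / (2·18) = (-54 + 1098) / 36 = 1044 / 36 = 29
(The negative root is discarded since n must be a positive integer.)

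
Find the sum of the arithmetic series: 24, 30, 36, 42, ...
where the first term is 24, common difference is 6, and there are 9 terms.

Sₙ = n/2 × (first + last)
Last term = a + (n-1)d = 24 + (9-1)×6 = 72
S_9 = 9/2 × (24 + 72)
S_9 = 9/2 × 96 = 432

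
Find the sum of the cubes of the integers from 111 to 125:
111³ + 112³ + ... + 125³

Use ∑_{k=1}^{n} k³ = [n(n+1)/2]², then subtract the first 110 terms.
∑_{k=1}^{125} k³ = [125×126/2]² = 7875² = 62015625
∑_{k=1}^{110} k³ = [110×111/2]² = 6105² = 37271025
∑_{k=111}^{125} k³ = 62015625 - 37271025 = 24744600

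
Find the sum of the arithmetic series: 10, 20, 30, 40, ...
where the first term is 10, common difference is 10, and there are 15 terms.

Sₙ = n/2 × (first + last)
Last term = a + (n-1)d = 10 + (15-1)×10 = 150
S_15 = 15/2 × (10 + 150)
S_15 = 15/2 × 160 = 1200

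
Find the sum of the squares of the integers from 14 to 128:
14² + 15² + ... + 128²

Use ∑_{k=1}^{n} k² = n(n+1)(2n+1)/6, then subtract the first 13 terms.
∑_{k=1}^{128} k² = 128×129×257/6 = 707264
∑_{k=1}^{13} k² = 13×14×27/6 = 819
∑_{k=14}^{128} k² = 707264 - 819 = 706445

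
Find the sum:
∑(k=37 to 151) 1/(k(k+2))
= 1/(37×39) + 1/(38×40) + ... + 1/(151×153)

Partial fractions: 1/(k(k+2)) = (1/2)[1/k - 1/(k+2)]
Telescoping leaves the first two and last two terms:
= (1/2)[1/37 + 1/38 - 1/152 - 1/153]
= 34615/1720944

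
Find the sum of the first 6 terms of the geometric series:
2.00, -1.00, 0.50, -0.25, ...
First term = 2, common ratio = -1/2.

Sₙ = a(1 - rⁿ) / (1 - r)
S_6 = 2(1 - (-1/2)^6) / (1 - (-1/2))
S_6 = 2(1 - (1/64)) / (3/2)
S_6 = 21/16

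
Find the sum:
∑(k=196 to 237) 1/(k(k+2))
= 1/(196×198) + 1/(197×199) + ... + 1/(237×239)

Partial fractions: 1/(k(k+2)) = (1/2)[1/k - 1/(k+2)]
Telescoping leaves the first two and last two terms:
= (1/2)[1/196 + 1/197 - 1/238 - 1/239]
= 281193/313761112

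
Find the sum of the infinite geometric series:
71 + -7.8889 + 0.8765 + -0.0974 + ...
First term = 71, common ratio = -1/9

For |r| < 1, S = a / (1 - r)
S = 71 / (1 - (-1/9))
S = 71 / (10/9)
S = 639/10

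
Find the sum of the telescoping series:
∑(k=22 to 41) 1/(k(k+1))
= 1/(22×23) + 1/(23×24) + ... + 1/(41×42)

Partial fractions: 1/(k(k+1)) = 1/k - 1/(k+1)
The series telescopes:
= (1/22 - 1/23) + (1/23 - 1/24) + ... + (1/41 - 1/42)
= 1/22 - 1/42
= 5/231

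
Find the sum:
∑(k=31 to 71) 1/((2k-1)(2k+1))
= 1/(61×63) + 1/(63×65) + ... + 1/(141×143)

Partial fractions: 1/((2k-1)(2k+1)) = (1/2)[1/(2k-1) - 1/(2k+1)]
The series telescopes:
= (1/2)[1/61 - 1/143]
= 41/8723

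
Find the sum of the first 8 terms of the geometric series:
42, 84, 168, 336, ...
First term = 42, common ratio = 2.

Sₙ = a(1 - rⁿ) / (1 - r)
S_8 = 42(1 - 2^8) / (1 - 2)
S_8 = 42(1 - 256) / (-1)
S_8 = 10710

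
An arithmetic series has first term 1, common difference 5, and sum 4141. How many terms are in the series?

Using S = n/2 × [2a + (n-1)d]
4141 = n/2 × [2(1) + (n-1)(5)]
4141 = n/2 × [2 + 5n - 5]
8282 = n × [-3 + 5n]
5n² + (-3)n - 8282 = 0
Discriminant: Δ = (-3)² - 4(5)(-8282) = 9 + 165640 = 165649
√Δ = 407
n = [-(-3) + √Δ] / (2·5) = (3 + 407) / 10 = 410 / 10 = 41
(The negative root is discarded since n must be a positive integer.)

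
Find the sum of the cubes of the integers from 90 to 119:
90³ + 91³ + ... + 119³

Use ∑_{k=1}^{n} k³ = [n(n+1)/2]², then subtract the first 89 terms.
∑_{k=1}^{119} k³ = [119×120/2]² = 7140² = 50979600
∑_{k=1}^{89} k³ = [89×90/2]² = 4005² = 16040025
∑_{k=90}^{119} k³ = 50979600 - 16040025 = 34939575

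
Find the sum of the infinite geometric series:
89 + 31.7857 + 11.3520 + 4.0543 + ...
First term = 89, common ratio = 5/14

For |r| < 1, S = a / (1 - r)
S = 89 / (1 - (5/14))
S = 89 / (9/14)
S = 1246/9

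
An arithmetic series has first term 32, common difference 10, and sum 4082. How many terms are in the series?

Using S = n/2 × [2a + (n-1)d]
4082 = n/2 × [2(32) + (n-1)(10)]
4082 = n/2 × [64 + 10n - 10]
8164 = n × [54 + 10n]
10n² + (54)n - 8164 = 0
Discriminant: Δ = (54)² - 4(10)(-8164) = 2916 + 326560 = 329476
√Δ = 574
n = [-(54) + √Δ] / (2·10) = (-54 + 574) / 20 = 520 / 20 = 26
(The negative root is discarded since n must be a positive integer.)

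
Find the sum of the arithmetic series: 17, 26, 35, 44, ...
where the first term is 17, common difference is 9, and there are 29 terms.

Sₙ = n/2 × (first + last)
Last term = a + (n-1)d = 17 + (29-1)×9 = 269
S_29 = 29/2 × (17 + 269)
S_29 = 29/2 × 286 = 4147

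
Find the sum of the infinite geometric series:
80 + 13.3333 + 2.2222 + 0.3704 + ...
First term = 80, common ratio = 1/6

For |r| < 1, S = a / (1 - r)
S = 80 / (1 - (1/6))
S = 80 / (5/6)
S = 96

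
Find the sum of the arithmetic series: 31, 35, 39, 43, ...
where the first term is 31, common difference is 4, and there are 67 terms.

Sₙ = n/2 × (first + last)
Last term = a + (n-1)d = 31 + (67-1)×4 = 295
S_67 = 67/2 × (31 + 295)
S_67 = 67/2 × 326 = 10921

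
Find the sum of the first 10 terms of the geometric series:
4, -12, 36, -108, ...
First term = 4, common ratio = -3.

Sₙ = a(1 - rⁿ) / (1 - r)
S_10 = 4(1 - (-3)^10) / (1 - (-3))
S_10 = 4(1 - 59049) / (4)
S_10 = -59048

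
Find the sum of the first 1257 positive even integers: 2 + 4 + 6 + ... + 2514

Sum of first n even numbers = n(n+1)
= 1257×1258
= 1581306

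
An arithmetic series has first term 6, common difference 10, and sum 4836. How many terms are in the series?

Using S = n/2 × [2a + (n-1)d]
4836 = n/2 × [2(6) + (n-1)(10)]
4836 = n/2 × [12 + 10n - 10]
9672 = n × [2 + 10n]
10n² + (2)n - 9672 = 0
Discriminant: Δ = (2)² - 4(10)(-9672) = 4 + 386880 = 386884
√Δ = 622
n = [-(2) + √Δ] / (2·10) = (-2 + 622) / 20 = 620 / 20 = 31
(The negative root is discarded since n must be a positive integer.)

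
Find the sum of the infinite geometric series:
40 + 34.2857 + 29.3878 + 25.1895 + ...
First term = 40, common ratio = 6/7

For |r| < 1, S = a / (1 - r)
S = 40 / (1 - (6/7))
S = 40 / (1/7)
S = 280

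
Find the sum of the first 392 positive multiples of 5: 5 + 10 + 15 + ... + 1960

Factor out 5: = 5(1 + 2 + ... + 392) = 5 × n(n+1)/2
= 5 × 392×393/2
= 5 × 77028
= 385140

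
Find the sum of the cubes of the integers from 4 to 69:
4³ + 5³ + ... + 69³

Use ∑_{k=1}^{n} k³ = [n(n+1)/2]², then subtract the first 3 terms.
∑_{k=1}^{69} k³ = [69×70/2]² = 2415² = 5832225
∑_{k=1}^{3} k³ = [3×4/2]² = 6² = 36
∑_{k=4}^{69} k³ = 5832225 - 36 = 5832189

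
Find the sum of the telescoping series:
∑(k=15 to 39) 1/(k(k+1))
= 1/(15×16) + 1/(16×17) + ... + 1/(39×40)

Partial fractions: 1/(k(k+1)) = 1/k - 1/(k+1)
The series telescopes:
= (1/15 - 1/16) + (1/16 - 1/17) + ... + (1/39 - 1/40)
= 1/15 - 1/40
= 1/24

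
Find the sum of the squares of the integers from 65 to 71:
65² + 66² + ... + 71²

Use ∑_{k=1}^{n} k² = n(n+1)(2n+1)/6, then subtract the first 64 terms.
∑_{k=1}^{71} k² = 71×72×143/6 = 121836
∑_{k=1}^{64} k² = 64×65×129/6 = 89440
∑_{k=65}^{71} k² = 121836 - 89440 = 32396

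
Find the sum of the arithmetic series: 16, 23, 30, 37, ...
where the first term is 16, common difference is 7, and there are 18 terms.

Sₙ = n/2 × (first + last)
Last term = a + (n-1)d = 16 + (18-1)×7 = 135
S_18 = 18/2 × (16 + 135)
S_18 = 18/2 × 151 = 1359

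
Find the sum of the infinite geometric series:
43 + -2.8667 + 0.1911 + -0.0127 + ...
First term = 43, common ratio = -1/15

For |r| < 1, S = a / (1 - r)
S = 43 / (1 - (-1/15))
S = 43 / (16/15)
S = 645/16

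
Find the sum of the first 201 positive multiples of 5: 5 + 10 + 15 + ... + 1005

Factor out 5: = 5(1 + 2 + ... + 201) = 5 × n(n+1)/2
= 5 × 201×202/2
= 5 × 20301
= 101505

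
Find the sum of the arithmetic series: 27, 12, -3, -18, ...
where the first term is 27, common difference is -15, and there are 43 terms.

Sₙ = n/2 × (first + last)
Last term = a + (n-1)d = 27 + (43-1)×(-15) = -603
S_43 = 43/2 × (27 + (-603))
S_43 = 43/2 × (-576) = -12384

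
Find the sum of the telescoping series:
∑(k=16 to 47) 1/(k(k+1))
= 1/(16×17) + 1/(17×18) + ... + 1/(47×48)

Partial fractions: 1/(k(k+1)) = 1/k - 1/(k+1)
The series telescopes:
= (1/16 - 1/17) + (1/17 - 1/18) + ... + (1/47 - 1/48)
= 1/16 - 1/48
= 1/24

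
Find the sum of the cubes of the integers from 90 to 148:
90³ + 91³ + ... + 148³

Use ∑_{k=1}^{n} k³ = [n(n+1)/2]², then subtract the first 89 terms.
∑_{k=1}^{148} k³ = [148×149/2]² = 11026² = 121572676
∑_{k=1}^{89} k³ = [89×90/2]² = 4005² = 16040025
∑_{k=90}^{148} k³ = 121572676 - 16040025 = 105532651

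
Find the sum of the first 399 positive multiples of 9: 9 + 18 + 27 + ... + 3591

Factor out 9: = 9(1 + 2 + ... + 399) = 9 × n(n+1)/2
= 9 × 399×400/2
= 9 × 79800
= 718200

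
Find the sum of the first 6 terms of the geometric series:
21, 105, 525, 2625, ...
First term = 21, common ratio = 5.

Sₙ = a(1 - rⁿ) / (1 - r)
S_6 = 21(1 - 5^6) / (1 - 5)
S_6 = 21(1 - 15625) / (-4)
S_6 = 82026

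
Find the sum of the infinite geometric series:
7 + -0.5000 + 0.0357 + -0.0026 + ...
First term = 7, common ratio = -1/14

For |r| < 1, S = a / (1 - r)
S = 7 / (1 - (-1/14))
S = 7 / (15/14)
S = 98/15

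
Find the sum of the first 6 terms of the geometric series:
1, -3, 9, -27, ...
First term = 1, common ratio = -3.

Sₙ = a(1 - rⁿ) / (1 - r)
S_6 = 1(1 - (-3)^6) / (1 - (-3))
S_6 = 1(1 - 729) / (4)
S_6 = -182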